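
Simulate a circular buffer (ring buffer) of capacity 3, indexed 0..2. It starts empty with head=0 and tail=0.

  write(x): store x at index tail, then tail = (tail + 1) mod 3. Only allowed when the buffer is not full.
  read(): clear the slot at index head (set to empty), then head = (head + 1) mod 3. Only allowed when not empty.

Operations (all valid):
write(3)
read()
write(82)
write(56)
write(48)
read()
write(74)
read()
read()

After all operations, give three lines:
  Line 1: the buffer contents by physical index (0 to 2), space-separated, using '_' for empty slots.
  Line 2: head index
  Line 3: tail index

Answer: _ 74 _
1
2

Derivation:
write(3): buf=[3 _ _], head=0, tail=1, size=1
read(): buf=[_ _ _], head=1, tail=1, size=0
write(82): buf=[_ 82 _], head=1, tail=2, size=1
write(56): buf=[_ 82 56], head=1, tail=0, size=2
write(48): buf=[48 82 56], head=1, tail=1, size=3
read(): buf=[48 _ 56], head=2, tail=1, size=2
write(74): buf=[48 74 56], head=2, tail=2, size=3
read(): buf=[48 74 _], head=0, tail=2, size=2
read(): buf=[_ 74 _], head=1, tail=2, size=1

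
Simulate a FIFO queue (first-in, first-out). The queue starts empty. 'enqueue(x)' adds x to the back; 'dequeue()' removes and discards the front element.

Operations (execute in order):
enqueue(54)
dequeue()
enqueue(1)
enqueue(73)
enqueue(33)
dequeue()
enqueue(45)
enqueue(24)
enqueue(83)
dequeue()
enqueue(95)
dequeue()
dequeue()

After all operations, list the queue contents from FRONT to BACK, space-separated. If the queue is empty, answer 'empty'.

Answer: 24 83 95

Derivation:
enqueue(54): [54]
dequeue(): []
enqueue(1): [1]
enqueue(73): [1, 73]
enqueue(33): [1, 73, 33]
dequeue(): [73, 33]
enqueue(45): [73, 33, 45]
enqueue(24): [73, 33, 45, 24]
enqueue(83): [73, 33, 45, 24, 83]
dequeue(): [33, 45, 24, 83]
enqueue(95): [33, 45, 24, 83, 95]
dequeue(): [45, 24, 83, 95]
dequeue(): [24, 83, 95]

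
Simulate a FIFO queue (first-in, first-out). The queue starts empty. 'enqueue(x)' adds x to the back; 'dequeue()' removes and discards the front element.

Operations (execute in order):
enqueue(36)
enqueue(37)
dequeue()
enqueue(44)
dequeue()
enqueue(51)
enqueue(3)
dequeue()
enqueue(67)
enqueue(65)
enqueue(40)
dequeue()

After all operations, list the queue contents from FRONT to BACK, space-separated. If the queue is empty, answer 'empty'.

Answer: 3 67 65 40

Derivation:
enqueue(36): [36]
enqueue(37): [36, 37]
dequeue(): [37]
enqueue(44): [37, 44]
dequeue(): [44]
enqueue(51): [44, 51]
enqueue(3): [44, 51, 3]
dequeue(): [51, 3]
enqueue(67): [51, 3, 67]
enqueue(65): [51, 3, 67, 65]
enqueue(40): [51, 3, 67, 65, 40]
dequeue(): [3, 67, 65, 40]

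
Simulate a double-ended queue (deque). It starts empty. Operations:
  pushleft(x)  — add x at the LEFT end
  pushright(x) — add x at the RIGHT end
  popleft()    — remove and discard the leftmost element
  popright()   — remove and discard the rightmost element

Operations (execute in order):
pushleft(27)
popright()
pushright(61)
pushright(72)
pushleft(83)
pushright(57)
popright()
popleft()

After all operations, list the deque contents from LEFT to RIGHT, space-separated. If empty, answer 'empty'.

pushleft(27): [27]
popright(): []
pushright(61): [61]
pushright(72): [61, 72]
pushleft(83): [83, 61, 72]
pushright(57): [83, 61, 72, 57]
popright(): [83, 61, 72]
popleft(): [61, 72]

Answer: 61 72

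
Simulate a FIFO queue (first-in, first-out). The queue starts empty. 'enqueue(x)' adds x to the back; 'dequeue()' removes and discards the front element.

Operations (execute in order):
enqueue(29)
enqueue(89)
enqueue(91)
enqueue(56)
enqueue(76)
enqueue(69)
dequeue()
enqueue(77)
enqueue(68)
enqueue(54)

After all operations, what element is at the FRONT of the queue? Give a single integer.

Answer: 89

Derivation:
enqueue(29): queue = [29]
enqueue(89): queue = [29, 89]
enqueue(91): queue = [29, 89, 91]
enqueue(56): queue = [29, 89, 91, 56]
enqueue(76): queue = [29, 89, 91, 56, 76]
enqueue(69): queue = [29, 89, 91, 56, 76, 69]
dequeue(): queue = [89, 91, 56, 76, 69]
enqueue(77): queue = [89, 91, 56, 76, 69, 77]
enqueue(68): queue = [89, 91, 56, 76, 69, 77, 68]
enqueue(54): queue = [89, 91, 56, 76, 69, 77, 68, 54]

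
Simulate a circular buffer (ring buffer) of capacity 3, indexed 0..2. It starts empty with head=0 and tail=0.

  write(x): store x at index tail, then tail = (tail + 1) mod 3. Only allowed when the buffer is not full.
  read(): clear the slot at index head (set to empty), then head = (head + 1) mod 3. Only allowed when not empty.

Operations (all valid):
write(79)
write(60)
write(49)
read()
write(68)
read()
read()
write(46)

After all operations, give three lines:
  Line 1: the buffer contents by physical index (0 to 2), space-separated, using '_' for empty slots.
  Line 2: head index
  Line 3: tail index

write(79): buf=[79 _ _], head=0, tail=1, size=1
write(60): buf=[79 60 _], head=0, tail=2, size=2
write(49): buf=[79 60 49], head=0, tail=0, size=3
read(): buf=[_ 60 49], head=1, tail=0, size=2
write(68): buf=[68 60 49], head=1, tail=1, size=3
read(): buf=[68 _ 49], head=2, tail=1, size=2
read(): buf=[68 _ _], head=0, tail=1, size=1
write(46): buf=[68 46 _], head=0, tail=2, size=2

Answer: 68 46 _
0
2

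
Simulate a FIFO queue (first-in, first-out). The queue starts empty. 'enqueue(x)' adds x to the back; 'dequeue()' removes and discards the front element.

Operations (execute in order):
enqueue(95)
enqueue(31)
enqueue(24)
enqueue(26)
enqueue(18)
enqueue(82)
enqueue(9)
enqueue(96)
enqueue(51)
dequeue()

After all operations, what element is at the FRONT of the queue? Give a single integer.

Answer: 31

Derivation:
enqueue(95): queue = [95]
enqueue(31): queue = [95, 31]
enqueue(24): queue = [95, 31, 24]
enqueue(26): queue = [95, 31, 24, 26]
enqueue(18): queue = [95, 31, 24, 26, 18]
enqueue(82): queue = [95, 31, 24, 26, 18, 82]
enqueue(9): queue = [95, 31, 24, 26, 18, 82, 9]
enqueue(96): queue = [95, 31, 24, 26, 18, 82, 9, 96]
enqueue(51): queue = [95, 31, 24, 26, 18, 82, 9, 96, 51]
dequeue(): queue = [31, 24, 26, 18, 82, 9, 96, 51]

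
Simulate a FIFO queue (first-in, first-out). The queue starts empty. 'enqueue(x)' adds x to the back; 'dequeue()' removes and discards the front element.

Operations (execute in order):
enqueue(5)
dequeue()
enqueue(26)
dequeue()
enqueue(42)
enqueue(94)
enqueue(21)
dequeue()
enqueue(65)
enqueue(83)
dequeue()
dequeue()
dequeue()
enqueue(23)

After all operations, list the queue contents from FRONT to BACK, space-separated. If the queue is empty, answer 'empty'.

enqueue(5): [5]
dequeue(): []
enqueue(26): [26]
dequeue(): []
enqueue(42): [42]
enqueue(94): [42, 94]
enqueue(21): [42, 94, 21]
dequeue(): [94, 21]
enqueue(65): [94, 21, 65]
enqueue(83): [94, 21, 65, 83]
dequeue(): [21, 65, 83]
dequeue(): [65, 83]
dequeue(): [83]
enqueue(23): [83, 23]

Answer: 83 23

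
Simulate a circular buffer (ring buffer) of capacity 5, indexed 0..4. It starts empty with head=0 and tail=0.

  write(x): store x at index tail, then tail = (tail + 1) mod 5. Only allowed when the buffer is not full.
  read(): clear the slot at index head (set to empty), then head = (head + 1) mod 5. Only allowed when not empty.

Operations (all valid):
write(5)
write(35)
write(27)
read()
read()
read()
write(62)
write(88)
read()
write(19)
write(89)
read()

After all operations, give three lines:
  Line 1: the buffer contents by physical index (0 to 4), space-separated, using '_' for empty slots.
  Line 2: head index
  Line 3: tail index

write(5): buf=[5 _ _ _ _], head=0, tail=1, size=1
write(35): buf=[5 35 _ _ _], head=0, tail=2, size=2
write(27): buf=[5 35 27 _ _], head=0, tail=3, size=3
read(): buf=[_ 35 27 _ _], head=1, tail=3, size=2
read(): buf=[_ _ 27 _ _], head=2, tail=3, size=1
read(): buf=[_ _ _ _ _], head=3, tail=3, size=0
write(62): buf=[_ _ _ 62 _], head=3, tail=4, size=1
write(88): buf=[_ _ _ 62 88], head=3, tail=0, size=2
read(): buf=[_ _ _ _ 88], head=4, tail=0, size=1
write(19): buf=[19 _ _ _ 88], head=4, tail=1, size=2
write(89): buf=[19 89 _ _ 88], head=4, tail=2, size=3
read(): buf=[19 89 _ _ _], head=0, tail=2, size=2

Answer: 19 89 _ _ _
0
2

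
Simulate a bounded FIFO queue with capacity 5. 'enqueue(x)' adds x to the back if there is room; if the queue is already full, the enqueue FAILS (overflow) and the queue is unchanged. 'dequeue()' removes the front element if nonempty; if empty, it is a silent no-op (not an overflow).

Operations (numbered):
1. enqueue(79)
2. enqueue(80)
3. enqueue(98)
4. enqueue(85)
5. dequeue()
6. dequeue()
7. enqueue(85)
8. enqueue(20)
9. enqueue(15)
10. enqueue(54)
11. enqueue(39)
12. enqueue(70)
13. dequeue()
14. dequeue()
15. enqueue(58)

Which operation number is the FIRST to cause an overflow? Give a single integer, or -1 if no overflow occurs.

1. enqueue(79): size=1
2. enqueue(80): size=2
3. enqueue(98): size=3
4. enqueue(85): size=4
5. dequeue(): size=3
6. dequeue(): size=2
7. enqueue(85): size=3
8. enqueue(20): size=4
9. enqueue(15): size=5
10. enqueue(54): size=5=cap → OVERFLOW (fail)
11. enqueue(39): size=5=cap → OVERFLOW (fail)
12. enqueue(70): size=5=cap → OVERFLOW (fail)
13. dequeue(): size=4
14. dequeue(): size=3
15. enqueue(58): size=4

Answer: 10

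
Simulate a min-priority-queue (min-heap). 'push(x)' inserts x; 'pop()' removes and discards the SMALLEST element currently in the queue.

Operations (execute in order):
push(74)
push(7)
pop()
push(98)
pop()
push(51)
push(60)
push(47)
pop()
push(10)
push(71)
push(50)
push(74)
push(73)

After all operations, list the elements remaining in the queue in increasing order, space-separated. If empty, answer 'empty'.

push(74): heap contents = [74]
push(7): heap contents = [7, 74]
pop() → 7: heap contents = [74]
push(98): heap contents = [74, 98]
pop() → 74: heap contents = [98]
push(51): heap contents = [51, 98]
push(60): heap contents = [51, 60, 98]
push(47): heap contents = [47, 51, 60, 98]
pop() → 47: heap contents = [51, 60, 98]
push(10): heap contents = [10, 51, 60, 98]
push(71): heap contents = [10, 51, 60, 71, 98]
push(50): heap contents = [10, 50, 51, 60, 71, 98]
push(74): heap contents = [10, 50, 51, 60, 71, 74, 98]
push(73): heap contents = [10, 50, 51, 60, 71, 73, 74, 98]

Answer: 10 50 51 60 71 73 74 98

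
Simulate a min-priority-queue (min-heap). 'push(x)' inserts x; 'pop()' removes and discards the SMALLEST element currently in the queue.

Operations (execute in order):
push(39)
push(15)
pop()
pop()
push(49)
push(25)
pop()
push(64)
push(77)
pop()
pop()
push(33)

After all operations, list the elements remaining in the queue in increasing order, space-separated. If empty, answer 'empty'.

push(39): heap contents = [39]
push(15): heap contents = [15, 39]
pop() → 15: heap contents = [39]
pop() → 39: heap contents = []
push(49): heap contents = [49]
push(25): heap contents = [25, 49]
pop() → 25: heap contents = [49]
push(64): heap contents = [49, 64]
push(77): heap contents = [49, 64, 77]
pop() → 49: heap contents = [64, 77]
pop() → 64: heap contents = [77]
push(33): heap contents = [33, 77]

Answer: 33 77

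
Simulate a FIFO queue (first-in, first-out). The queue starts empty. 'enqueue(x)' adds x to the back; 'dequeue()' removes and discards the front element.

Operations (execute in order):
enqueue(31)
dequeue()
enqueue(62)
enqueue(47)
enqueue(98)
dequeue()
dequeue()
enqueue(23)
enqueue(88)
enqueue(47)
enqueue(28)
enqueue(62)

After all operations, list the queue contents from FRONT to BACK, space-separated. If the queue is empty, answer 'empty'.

Answer: 98 23 88 47 28 62

Derivation:
enqueue(31): [31]
dequeue(): []
enqueue(62): [62]
enqueue(47): [62, 47]
enqueue(98): [62, 47, 98]
dequeue(): [47, 98]
dequeue(): [98]
enqueue(23): [98, 23]
enqueue(88): [98, 23, 88]
enqueue(47): [98, 23, 88, 47]
enqueue(28): [98, 23, 88, 47, 28]
enqueue(62): [98, 23, 88, 47, 28, 62]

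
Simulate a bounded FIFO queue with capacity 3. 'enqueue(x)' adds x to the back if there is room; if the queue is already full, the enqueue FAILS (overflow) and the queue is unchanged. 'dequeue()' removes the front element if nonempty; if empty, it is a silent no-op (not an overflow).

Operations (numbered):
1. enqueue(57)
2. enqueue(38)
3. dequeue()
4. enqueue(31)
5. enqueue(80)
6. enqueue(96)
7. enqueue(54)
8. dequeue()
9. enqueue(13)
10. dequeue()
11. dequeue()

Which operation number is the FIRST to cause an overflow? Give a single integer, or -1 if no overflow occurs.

1. enqueue(57): size=1
2. enqueue(38): size=2
3. dequeue(): size=1
4. enqueue(31): size=2
5. enqueue(80): size=3
6. enqueue(96): size=3=cap → OVERFLOW (fail)
7. enqueue(54): size=3=cap → OVERFLOW (fail)
8. dequeue(): size=2
9. enqueue(13): size=3
10. dequeue(): size=2
11. dequeue(): size=1

Answer: 6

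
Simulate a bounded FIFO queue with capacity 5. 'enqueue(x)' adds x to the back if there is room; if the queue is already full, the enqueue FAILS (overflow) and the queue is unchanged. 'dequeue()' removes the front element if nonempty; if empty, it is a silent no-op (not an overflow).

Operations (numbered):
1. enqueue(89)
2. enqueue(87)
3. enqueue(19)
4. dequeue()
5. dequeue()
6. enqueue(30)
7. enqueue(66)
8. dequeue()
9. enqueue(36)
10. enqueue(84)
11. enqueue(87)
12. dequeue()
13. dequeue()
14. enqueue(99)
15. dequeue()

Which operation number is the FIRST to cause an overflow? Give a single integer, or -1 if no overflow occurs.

1. enqueue(89): size=1
2. enqueue(87): size=2
3. enqueue(19): size=3
4. dequeue(): size=2
5. dequeue(): size=1
6. enqueue(30): size=2
7. enqueue(66): size=3
8. dequeue(): size=2
9. enqueue(36): size=3
10. enqueue(84): size=4
11. enqueue(87): size=5
12. dequeue(): size=4
13. dequeue(): size=3
14. enqueue(99): size=4
15. dequeue(): size=3

Answer: -1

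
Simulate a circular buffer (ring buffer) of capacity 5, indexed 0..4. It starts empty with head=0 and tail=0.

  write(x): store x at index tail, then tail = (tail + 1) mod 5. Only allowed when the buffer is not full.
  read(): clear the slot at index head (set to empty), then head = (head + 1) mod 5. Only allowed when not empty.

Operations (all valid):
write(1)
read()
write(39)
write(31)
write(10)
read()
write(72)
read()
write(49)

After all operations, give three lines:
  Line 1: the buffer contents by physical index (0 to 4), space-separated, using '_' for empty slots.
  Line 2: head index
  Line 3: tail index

write(1): buf=[1 _ _ _ _], head=0, tail=1, size=1
read(): buf=[_ _ _ _ _], head=1, tail=1, size=0
write(39): buf=[_ 39 _ _ _], head=1, tail=2, size=1
write(31): buf=[_ 39 31 _ _], head=1, tail=3, size=2
write(10): buf=[_ 39 31 10 _], head=1, tail=4, size=3
read(): buf=[_ _ 31 10 _], head=2, tail=4, size=2
write(72): buf=[_ _ 31 10 72], head=2, tail=0, size=3
read(): buf=[_ _ _ 10 72], head=3, tail=0, size=2
write(49): buf=[49 _ _ 10 72], head=3, tail=1, size=3

Answer: 49 _ _ 10 72
3
1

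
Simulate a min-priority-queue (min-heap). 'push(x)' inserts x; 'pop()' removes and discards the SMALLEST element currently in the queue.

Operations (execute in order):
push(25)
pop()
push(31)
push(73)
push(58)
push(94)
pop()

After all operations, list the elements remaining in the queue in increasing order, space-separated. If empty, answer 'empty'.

Answer: 58 73 94

Derivation:
push(25): heap contents = [25]
pop() → 25: heap contents = []
push(31): heap contents = [31]
push(73): heap contents = [31, 73]
push(58): heap contents = [31, 58, 73]
push(94): heap contents = [31, 58, 73, 94]
pop() → 31: heap contents = [58, 73, 94]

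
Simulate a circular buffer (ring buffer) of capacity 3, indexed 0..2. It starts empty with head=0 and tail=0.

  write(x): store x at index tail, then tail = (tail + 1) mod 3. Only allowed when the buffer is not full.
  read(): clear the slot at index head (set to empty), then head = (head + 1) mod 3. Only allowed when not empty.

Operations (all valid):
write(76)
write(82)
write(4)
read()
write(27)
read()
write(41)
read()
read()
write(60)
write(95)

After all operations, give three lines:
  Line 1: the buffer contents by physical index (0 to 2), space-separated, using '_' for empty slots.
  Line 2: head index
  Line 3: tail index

write(76): buf=[76 _ _], head=0, tail=1, size=1
write(82): buf=[76 82 _], head=0, tail=2, size=2
write(4): buf=[76 82 4], head=0, tail=0, size=3
read(): buf=[_ 82 4], head=1, tail=0, size=2
write(27): buf=[27 82 4], head=1, tail=1, size=3
read(): buf=[27 _ 4], head=2, tail=1, size=2
write(41): buf=[27 41 4], head=2, tail=2, size=3
read(): buf=[27 41 _], head=0, tail=2, size=2
read(): buf=[_ 41 _], head=1, tail=2, size=1
write(60): buf=[_ 41 60], head=1, tail=0, size=2
write(95): buf=[95 41 60], head=1, tail=1, size=3

Answer: 95 41 60
1
1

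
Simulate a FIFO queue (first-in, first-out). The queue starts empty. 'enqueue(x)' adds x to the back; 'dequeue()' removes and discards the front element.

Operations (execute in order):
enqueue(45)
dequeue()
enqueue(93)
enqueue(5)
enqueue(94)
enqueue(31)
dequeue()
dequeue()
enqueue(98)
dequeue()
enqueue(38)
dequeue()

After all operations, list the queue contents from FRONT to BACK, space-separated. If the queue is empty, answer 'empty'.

enqueue(45): [45]
dequeue(): []
enqueue(93): [93]
enqueue(5): [93, 5]
enqueue(94): [93, 5, 94]
enqueue(31): [93, 5, 94, 31]
dequeue(): [5, 94, 31]
dequeue(): [94, 31]
enqueue(98): [94, 31, 98]
dequeue(): [31, 98]
enqueue(38): [31, 98, 38]
dequeue(): [98, 38]

Answer: 98 38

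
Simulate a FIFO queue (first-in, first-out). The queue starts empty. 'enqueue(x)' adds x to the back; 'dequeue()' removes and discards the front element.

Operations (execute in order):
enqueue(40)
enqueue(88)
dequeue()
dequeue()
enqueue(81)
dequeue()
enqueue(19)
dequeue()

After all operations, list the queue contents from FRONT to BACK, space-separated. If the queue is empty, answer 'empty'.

enqueue(40): [40]
enqueue(88): [40, 88]
dequeue(): [88]
dequeue(): []
enqueue(81): [81]
dequeue(): []
enqueue(19): [19]
dequeue(): []

Answer: empty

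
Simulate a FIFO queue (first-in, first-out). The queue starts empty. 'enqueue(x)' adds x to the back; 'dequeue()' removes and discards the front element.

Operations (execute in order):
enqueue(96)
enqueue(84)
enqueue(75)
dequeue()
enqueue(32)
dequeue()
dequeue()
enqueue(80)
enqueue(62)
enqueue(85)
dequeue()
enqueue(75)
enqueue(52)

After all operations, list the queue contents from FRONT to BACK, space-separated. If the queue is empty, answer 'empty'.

enqueue(96): [96]
enqueue(84): [96, 84]
enqueue(75): [96, 84, 75]
dequeue(): [84, 75]
enqueue(32): [84, 75, 32]
dequeue(): [75, 32]
dequeue(): [32]
enqueue(80): [32, 80]
enqueue(62): [32, 80, 62]
enqueue(85): [32, 80, 62, 85]
dequeue(): [80, 62, 85]
enqueue(75): [80, 62, 85, 75]
enqueue(52): [80, 62, 85, 75, 52]

Answer: 80 62 85 75 52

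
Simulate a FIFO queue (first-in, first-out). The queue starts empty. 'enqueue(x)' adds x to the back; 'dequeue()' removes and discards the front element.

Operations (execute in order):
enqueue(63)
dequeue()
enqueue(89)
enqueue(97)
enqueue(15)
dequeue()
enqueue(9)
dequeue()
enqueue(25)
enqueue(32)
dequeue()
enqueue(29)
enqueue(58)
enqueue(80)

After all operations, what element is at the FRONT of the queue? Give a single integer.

Answer: 9

Derivation:
enqueue(63): queue = [63]
dequeue(): queue = []
enqueue(89): queue = [89]
enqueue(97): queue = [89, 97]
enqueue(15): queue = [89, 97, 15]
dequeue(): queue = [97, 15]
enqueue(9): queue = [97, 15, 9]
dequeue(): queue = [15, 9]
enqueue(25): queue = [15, 9, 25]
enqueue(32): queue = [15, 9, 25, 32]
dequeue(): queue = [9, 25, 32]
enqueue(29): queue = [9, 25, 32, 29]
enqueue(58): queue = [9, 25, 32, 29, 58]
enqueue(80): queue = [9, 25, 32, 29, 58, 80]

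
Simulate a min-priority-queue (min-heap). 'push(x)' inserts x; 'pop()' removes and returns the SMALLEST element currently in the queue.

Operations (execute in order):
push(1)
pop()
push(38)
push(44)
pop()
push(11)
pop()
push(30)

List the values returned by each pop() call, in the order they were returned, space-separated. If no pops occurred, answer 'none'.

Answer: 1 38 11

Derivation:
push(1): heap contents = [1]
pop() → 1: heap contents = []
push(38): heap contents = [38]
push(44): heap contents = [38, 44]
pop() → 38: heap contents = [44]
push(11): heap contents = [11, 44]
pop() → 11: heap contents = [44]
push(30): heap contents = [30, 44]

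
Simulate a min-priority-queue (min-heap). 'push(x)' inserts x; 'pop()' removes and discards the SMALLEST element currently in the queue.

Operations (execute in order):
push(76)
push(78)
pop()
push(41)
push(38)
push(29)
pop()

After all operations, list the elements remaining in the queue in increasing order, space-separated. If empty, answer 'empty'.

push(76): heap contents = [76]
push(78): heap contents = [76, 78]
pop() → 76: heap contents = [78]
push(41): heap contents = [41, 78]
push(38): heap contents = [38, 41, 78]
push(29): heap contents = [29, 38, 41, 78]
pop() → 29: heap contents = [38, 41, 78]

Answer: 38 41 78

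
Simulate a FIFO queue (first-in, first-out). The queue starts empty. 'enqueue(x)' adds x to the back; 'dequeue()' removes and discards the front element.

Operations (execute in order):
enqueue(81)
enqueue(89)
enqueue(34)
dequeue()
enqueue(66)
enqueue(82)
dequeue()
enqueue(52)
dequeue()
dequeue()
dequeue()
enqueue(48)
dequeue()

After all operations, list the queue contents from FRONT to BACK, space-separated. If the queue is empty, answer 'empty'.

Answer: 48

Derivation:
enqueue(81): [81]
enqueue(89): [81, 89]
enqueue(34): [81, 89, 34]
dequeue(): [89, 34]
enqueue(66): [89, 34, 66]
enqueue(82): [89, 34, 66, 82]
dequeue(): [34, 66, 82]
enqueue(52): [34, 66, 82, 52]
dequeue(): [66, 82, 52]
dequeue(): [82, 52]
dequeue(): [52]
enqueue(48): [52, 48]
dequeue(): [48]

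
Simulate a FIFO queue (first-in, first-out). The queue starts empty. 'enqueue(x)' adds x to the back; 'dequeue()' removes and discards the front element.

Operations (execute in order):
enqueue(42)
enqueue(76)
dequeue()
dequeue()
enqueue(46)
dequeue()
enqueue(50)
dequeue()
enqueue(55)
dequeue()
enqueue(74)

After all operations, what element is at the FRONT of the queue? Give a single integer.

enqueue(42): queue = [42]
enqueue(76): queue = [42, 76]
dequeue(): queue = [76]
dequeue(): queue = []
enqueue(46): queue = [46]
dequeue(): queue = []
enqueue(50): queue = [50]
dequeue(): queue = []
enqueue(55): queue = [55]
dequeue(): queue = []
enqueue(74): queue = [74]

Answer: 74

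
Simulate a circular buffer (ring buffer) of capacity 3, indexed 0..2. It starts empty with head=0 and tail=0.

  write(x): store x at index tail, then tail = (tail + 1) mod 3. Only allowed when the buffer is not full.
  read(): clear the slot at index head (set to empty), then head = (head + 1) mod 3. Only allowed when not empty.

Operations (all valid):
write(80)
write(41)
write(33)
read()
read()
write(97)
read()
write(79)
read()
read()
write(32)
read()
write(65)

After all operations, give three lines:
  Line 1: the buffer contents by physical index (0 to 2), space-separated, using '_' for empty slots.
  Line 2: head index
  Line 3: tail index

write(80): buf=[80 _ _], head=0, tail=1, size=1
write(41): buf=[80 41 _], head=0, tail=2, size=2
write(33): buf=[80 41 33], head=0, tail=0, size=3
read(): buf=[_ 41 33], head=1, tail=0, size=2
read(): buf=[_ _ 33], head=2, tail=0, size=1
write(97): buf=[97 _ 33], head=2, tail=1, size=2
read(): buf=[97 _ _], head=0, tail=1, size=1
write(79): buf=[97 79 _], head=0, tail=2, size=2
read(): buf=[_ 79 _], head=1, tail=2, size=1
read(): buf=[_ _ _], head=2, tail=2, size=0
write(32): buf=[_ _ 32], head=2, tail=0, size=1
read(): buf=[_ _ _], head=0, tail=0, size=0
write(65): buf=[65 _ _], head=0, tail=1, size=1

Answer: 65 _ _
0
1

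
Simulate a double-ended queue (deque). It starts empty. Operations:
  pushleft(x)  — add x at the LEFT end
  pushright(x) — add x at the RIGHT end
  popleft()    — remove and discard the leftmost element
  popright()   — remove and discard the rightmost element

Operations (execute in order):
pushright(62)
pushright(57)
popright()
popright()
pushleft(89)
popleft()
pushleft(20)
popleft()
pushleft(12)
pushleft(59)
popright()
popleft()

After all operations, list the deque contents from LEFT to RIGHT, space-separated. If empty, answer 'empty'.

Answer: empty

Derivation:
pushright(62): [62]
pushright(57): [62, 57]
popright(): [62]
popright(): []
pushleft(89): [89]
popleft(): []
pushleft(20): [20]
popleft(): []
pushleft(12): [12]
pushleft(59): [59, 12]
popright(): [59]
popleft(): []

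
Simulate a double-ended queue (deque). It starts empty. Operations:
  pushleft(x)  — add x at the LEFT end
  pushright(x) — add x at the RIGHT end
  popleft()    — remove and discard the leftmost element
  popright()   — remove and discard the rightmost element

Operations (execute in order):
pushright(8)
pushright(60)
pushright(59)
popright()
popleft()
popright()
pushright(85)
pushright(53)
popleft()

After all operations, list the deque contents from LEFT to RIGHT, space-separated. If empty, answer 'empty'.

Answer: 53

Derivation:
pushright(8): [8]
pushright(60): [8, 60]
pushright(59): [8, 60, 59]
popright(): [8, 60]
popleft(): [60]
popright(): []
pushright(85): [85]
pushright(53): [85, 53]
popleft(): [53]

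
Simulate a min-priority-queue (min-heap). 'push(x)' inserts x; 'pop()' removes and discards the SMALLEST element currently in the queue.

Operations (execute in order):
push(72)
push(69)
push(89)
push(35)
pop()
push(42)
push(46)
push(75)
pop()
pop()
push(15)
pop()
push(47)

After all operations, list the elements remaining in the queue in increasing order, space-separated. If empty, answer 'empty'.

Answer: 47 69 72 75 89

Derivation:
push(72): heap contents = [72]
push(69): heap contents = [69, 72]
push(89): heap contents = [69, 72, 89]
push(35): heap contents = [35, 69, 72, 89]
pop() → 35: heap contents = [69, 72, 89]
push(42): heap contents = [42, 69, 72, 89]
push(46): heap contents = [42, 46, 69, 72, 89]
push(75): heap contents = [42, 46, 69, 72, 75, 89]
pop() → 42: heap contents = [46, 69, 72, 75, 89]
pop() → 46: heap contents = [69, 72, 75, 89]
push(15): heap contents = [15, 69, 72, 75, 89]
pop() → 15: heap contents = [69, 72, 75, 89]
push(47): heap contents = [47, 69, 72, 75, 89]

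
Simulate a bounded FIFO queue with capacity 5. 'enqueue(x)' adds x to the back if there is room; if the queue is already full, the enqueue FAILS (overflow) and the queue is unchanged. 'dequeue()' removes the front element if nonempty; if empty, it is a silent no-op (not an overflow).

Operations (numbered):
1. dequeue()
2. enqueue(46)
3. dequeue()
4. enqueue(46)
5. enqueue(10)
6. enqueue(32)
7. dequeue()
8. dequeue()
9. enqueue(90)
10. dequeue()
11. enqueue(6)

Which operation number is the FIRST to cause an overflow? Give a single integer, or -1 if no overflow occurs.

1. dequeue(): empty, no-op, size=0
2. enqueue(46): size=1
3. dequeue(): size=0
4. enqueue(46): size=1
5. enqueue(10): size=2
6. enqueue(32): size=3
7. dequeue(): size=2
8. dequeue(): size=1
9. enqueue(90): size=2
10. dequeue(): size=1
11. enqueue(6): size=2

Answer: -1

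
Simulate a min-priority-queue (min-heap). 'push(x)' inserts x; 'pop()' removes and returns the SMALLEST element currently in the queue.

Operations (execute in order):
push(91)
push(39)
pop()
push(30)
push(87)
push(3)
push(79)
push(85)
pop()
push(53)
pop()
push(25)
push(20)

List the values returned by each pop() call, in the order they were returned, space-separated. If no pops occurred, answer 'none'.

Answer: 39 3 30

Derivation:
push(91): heap contents = [91]
push(39): heap contents = [39, 91]
pop() → 39: heap contents = [91]
push(30): heap contents = [30, 91]
push(87): heap contents = [30, 87, 91]
push(3): heap contents = [3, 30, 87, 91]
push(79): heap contents = [3, 30, 79, 87, 91]
push(85): heap contents = [3, 30, 79, 85, 87, 91]
pop() → 3: heap contents = [30, 79, 85, 87, 91]
push(53): heap contents = [30, 53, 79, 85, 87, 91]
pop() → 30: heap contents = [53, 79, 85, 87, 91]
push(25): heap contents = [25, 53, 79, 85, 87, 91]
push(20): heap contents = [20, 25, 53, 79, 85, 87, 91]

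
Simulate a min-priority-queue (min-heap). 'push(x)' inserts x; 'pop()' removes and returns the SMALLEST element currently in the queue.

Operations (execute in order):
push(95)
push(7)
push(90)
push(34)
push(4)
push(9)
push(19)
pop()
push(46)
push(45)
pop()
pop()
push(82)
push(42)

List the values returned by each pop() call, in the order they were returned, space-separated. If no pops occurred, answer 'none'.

push(95): heap contents = [95]
push(7): heap contents = [7, 95]
push(90): heap contents = [7, 90, 95]
push(34): heap contents = [7, 34, 90, 95]
push(4): heap contents = [4, 7, 34, 90, 95]
push(9): heap contents = [4, 7, 9, 34, 90, 95]
push(19): heap contents = [4, 7, 9, 19, 34, 90, 95]
pop() → 4: heap contents = [7, 9, 19, 34, 90, 95]
push(46): heap contents = [7, 9, 19, 34, 46, 90, 95]
push(45): heap contents = [7, 9, 19, 34, 45, 46, 90, 95]
pop() → 7: heap contents = [9, 19, 34, 45, 46, 90, 95]
pop() → 9: heap contents = [19, 34, 45, 46, 90, 95]
push(82): heap contents = [19, 34, 45, 46, 82, 90, 95]
push(42): heap contents = [19, 34, 42, 45, 46, 82, 90, 95]

Answer: 4 7 9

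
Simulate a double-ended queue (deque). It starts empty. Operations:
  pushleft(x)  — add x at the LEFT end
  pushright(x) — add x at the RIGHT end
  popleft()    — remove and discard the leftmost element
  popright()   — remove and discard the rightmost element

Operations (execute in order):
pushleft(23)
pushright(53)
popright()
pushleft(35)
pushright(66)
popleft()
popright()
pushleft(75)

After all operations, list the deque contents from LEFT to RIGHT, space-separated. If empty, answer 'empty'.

pushleft(23): [23]
pushright(53): [23, 53]
popright(): [23]
pushleft(35): [35, 23]
pushright(66): [35, 23, 66]
popleft(): [23, 66]
popright(): [23]
pushleft(75): [75, 23]

Answer: 75 23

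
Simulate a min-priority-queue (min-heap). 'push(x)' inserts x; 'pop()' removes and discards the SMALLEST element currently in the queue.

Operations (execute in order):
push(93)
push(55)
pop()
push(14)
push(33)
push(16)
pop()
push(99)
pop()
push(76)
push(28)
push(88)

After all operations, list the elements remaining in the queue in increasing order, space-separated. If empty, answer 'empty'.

Answer: 28 33 76 88 93 99

Derivation:
push(93): heap contents = [93]
push(55): heap contents = [55, 93]
pop() → 55: heap contents = [93]
push(14): heap contents = [14, 93]
push(33): heap contents = [14, 33, 93]
push(16): heap contents = [14, 16, 33, 93]
pop() → 14: heap contents = [16, 33, 93]
push(99): heap contents = [16, 33, 93, 99]
pop() → 16: heap contents = [33, 93, 99]
push(76): heap contents = [33, 76, 93, 99]
push(28): heap contents = [28, 33, 76, 93, 99]
push(88): heap contents = [28, 33, 76, 88, 93, 99]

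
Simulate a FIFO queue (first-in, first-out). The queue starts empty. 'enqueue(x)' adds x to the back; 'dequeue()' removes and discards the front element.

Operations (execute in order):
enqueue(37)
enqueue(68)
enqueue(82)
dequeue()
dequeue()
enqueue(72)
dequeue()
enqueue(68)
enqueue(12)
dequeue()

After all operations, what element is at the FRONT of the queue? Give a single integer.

enqueue(37): queue = [37]
enqueue(68): queue = [37, 68]
enqueue(82): queue = [37, 68, 82]
dequeue(): queue = [68, 82]
dequeue(): queue = [82]
enqueue(72): queue = [82, 72]
dequeue(): queue = [72]
enqueue(68): queue = [72, 68]
enqueue(12): queue = [72, 68, 12]
dequeue(): queue = [68, 12]

Answer: 68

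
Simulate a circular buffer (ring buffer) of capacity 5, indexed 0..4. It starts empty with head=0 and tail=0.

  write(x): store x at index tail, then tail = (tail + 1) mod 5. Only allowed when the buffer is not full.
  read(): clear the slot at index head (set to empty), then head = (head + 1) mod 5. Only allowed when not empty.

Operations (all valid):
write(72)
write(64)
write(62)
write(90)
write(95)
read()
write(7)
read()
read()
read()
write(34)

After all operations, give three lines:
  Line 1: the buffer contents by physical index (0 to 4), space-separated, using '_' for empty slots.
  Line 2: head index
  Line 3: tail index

write(72): buf=[72 _ _ _ _], head=0, tail=1, size=1
write(64): buf=[72 64 _ _ _], head=0, tail=2, size=2
write(62): buf=[72 64 62 _ _], head=0, tail=3, size=3
write(90): buf=[72 64 62 90 _], head=0, tail=4, size=4
write(95): buf=[72 64 62 90 95], head=0, tail=0, size=5
read(): buf=[_ 64 62 90 95], head=1, tail=0, size=4
write(7): buf=[7 64 62 90 95], head=1, tail=1, size=5
read(): buf=[7 _ 62 90 95], head=2, tail=1, size=4
read(): buf=[7 _ _ 90 95], head=3, tail=1, size=3
read(): buf=[7 _ _ _ 95], head=4, tail=1, size=2
write(34): buf=[7 34 _ _ 95], head=4, tail=2, size=3

Answer: 7 34 _ _ 95
4
2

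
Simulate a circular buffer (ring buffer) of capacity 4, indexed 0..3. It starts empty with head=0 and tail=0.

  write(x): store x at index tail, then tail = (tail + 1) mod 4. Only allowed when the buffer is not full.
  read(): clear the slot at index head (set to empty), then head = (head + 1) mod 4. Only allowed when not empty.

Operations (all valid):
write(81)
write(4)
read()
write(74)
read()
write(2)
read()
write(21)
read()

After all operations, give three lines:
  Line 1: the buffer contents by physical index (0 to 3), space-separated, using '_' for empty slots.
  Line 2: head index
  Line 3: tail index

Answer: 21 _ _ _
0
1

Derivation:
write(81): buf=[81 _ _ _], head=0, tail=1, size=1
write(4): buf=[81 4 _ _], head=0, tail=2, size=2
read(): buf=[_ 4 _ _], head=1, tail=2, size=1
write(74): buf=[_ 4 74 _], head=1, tail=3, size=2
read(): buf=[_ _ 74 _], head=2, tail=3, size=1
write(2): buf=[_ _ 74 2], head=2, tail=0, size=2
read(): buf=[_ _ _ 2], head=3, tail=0, size=1
write(21): buf=[21 _ _ 2], head=3, tail=1, size=2
read(): buf=[21 _ _ _], head=0, tail=1, size=1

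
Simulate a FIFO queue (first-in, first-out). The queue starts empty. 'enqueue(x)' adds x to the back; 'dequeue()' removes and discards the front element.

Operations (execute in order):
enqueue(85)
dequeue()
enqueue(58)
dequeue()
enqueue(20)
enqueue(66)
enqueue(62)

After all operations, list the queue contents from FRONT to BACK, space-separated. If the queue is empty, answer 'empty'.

Answer: 20 66 62

Derivation:
enqueue(85): [85]
dequeue(): []
enqueue(58): [58]
dequeue(): []
enqueue(20): [20]
enqueue(66): [20, 66]
enqueue(62): [20, 66, 62]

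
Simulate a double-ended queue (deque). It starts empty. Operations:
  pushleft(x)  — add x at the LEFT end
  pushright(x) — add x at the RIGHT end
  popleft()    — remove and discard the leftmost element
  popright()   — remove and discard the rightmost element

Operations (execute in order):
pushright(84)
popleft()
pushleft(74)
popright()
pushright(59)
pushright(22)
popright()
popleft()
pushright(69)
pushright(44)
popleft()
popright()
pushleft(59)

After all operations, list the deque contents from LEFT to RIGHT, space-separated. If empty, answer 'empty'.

Answer: 59

Derivation:
pushright(84): [84]
popleft(): []
pushleft(74): [74]
popright(): []
pushright(59): [59]
pushright(22): [59, 22]
popright(): [59]
popleft(): []
pushright(69): [69]
pushright(44): [69, 44]
popleft(): [44]
popright(): []
pushleft(59): [59]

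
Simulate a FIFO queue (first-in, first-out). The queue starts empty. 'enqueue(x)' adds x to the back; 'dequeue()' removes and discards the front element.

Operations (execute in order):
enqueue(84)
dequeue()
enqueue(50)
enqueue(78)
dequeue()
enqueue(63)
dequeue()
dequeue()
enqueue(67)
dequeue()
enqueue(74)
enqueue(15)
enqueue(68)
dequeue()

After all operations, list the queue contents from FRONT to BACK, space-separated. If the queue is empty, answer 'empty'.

Answer: 15 68

Derivation:
enqueue(84): [84]
dequeue(): []
enqueue(50): [50]
enqueue(78): [50, 78]
dequeue(): [78]
enqueue(63): [78, 63]
dequeue(): [63]
dequeue(): []
enqueue(67): [67]
dequeue(): []
enqueue(74): [74]
enqueue(15): [74, 15]
enqueue(68): [74, 15, 68]
dequeue(): [15, 68]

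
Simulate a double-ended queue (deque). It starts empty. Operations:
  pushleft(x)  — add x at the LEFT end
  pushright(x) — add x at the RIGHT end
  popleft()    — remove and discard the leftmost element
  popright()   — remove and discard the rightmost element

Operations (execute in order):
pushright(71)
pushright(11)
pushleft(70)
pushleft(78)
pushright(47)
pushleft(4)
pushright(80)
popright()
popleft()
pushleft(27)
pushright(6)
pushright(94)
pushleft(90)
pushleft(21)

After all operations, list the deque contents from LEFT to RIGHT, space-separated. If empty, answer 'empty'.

Answer: 21 90 27 78 70 71 11 47 6 94

Derivation:
pushright(71): [71]
pushright(11): [71, 11]
pushleft(70): [70, 71, 11]
pushleft(78): [78, 70, 71, 11]
pushright(47): [78, 70, 71, 11, 47]
pushleft(4): [4, 78, 70, 71, 11, 47]
pushright(80): [4, 78, 70, 71, 11, 47, 80]
popright(): [4, 78, 70, 71, 11, 47]
popleft(): [78, 70, 71, 11, 47]
pushleft(27): [27, 78, 70, 71, 11, 47]
pushright(6): [27, 78, 70, 71, 11, 47, 6]
pushright(94): [27, 78, 70, 71, 11, 47, 6, 94]
pushleft(90): [90, 27, 78, 70, 71, 11, 47, 6, 94]
pushleft(21): [21, 90, 27, 78, 70, 71, 11, 47, 6, 94]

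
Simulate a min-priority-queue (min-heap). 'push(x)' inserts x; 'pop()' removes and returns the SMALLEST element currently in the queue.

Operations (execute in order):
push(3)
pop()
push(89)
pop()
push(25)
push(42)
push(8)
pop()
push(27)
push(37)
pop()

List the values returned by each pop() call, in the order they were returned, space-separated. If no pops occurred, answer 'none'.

push(3): heap contents = [3]
pop() → 3: heap contents = []
push(89): heap contents = [89]
pop() → 89: heap contents = []
push(25): heap contents = [25]
push(42): heap contents = [25, 42]
push(8): heap contents = [8, 25, 42]
pop() → 8: heap contents = [25, 42]
push(27): heap contents = [25, 27, 42]
push(37): heap contents = [25, 27, 37, 42]
pop() → 25: heap contents = [27, 37, 42]

Answer: 3 89 8 25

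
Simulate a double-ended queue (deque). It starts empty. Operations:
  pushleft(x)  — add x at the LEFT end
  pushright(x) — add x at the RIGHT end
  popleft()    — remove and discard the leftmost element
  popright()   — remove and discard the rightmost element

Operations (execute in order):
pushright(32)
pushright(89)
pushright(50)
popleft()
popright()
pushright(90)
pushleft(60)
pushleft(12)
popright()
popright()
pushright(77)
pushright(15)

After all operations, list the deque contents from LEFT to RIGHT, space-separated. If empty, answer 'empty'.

Answer: 12 60 77 15

Derivation:
pushright(32): [32]
pushright(89): [32, 89]
pushright(50): [32, 89, 50]
popleft(): [89, 50]
popright(): [89]
pushright(90): [89, 90]
pushleft(60): [60, 89, 90]
pushleft(12): [12, 60, 89, 90]
popright(): [12, 60, 89]
popright(): [12, 60]
pushright(77): [12, 60, 77]
pushright(15): [12, 60, 77, 15]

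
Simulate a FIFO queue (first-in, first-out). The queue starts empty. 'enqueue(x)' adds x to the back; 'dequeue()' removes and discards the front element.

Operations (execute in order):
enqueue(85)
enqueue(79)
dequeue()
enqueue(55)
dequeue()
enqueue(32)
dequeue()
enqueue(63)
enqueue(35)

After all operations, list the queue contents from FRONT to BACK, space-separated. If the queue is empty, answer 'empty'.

enqueue(85): [85]
enqueue(79): [85, 79]
dequeue(): [79]
enqueue(55): [79, 55]
dequeue(): [55]
enqueue(32): [55, 32]
dequeue(): [32]
enqueue(63): [32, 63]
enqueue(35): [32, 63, 35]

Answer: 32 63 35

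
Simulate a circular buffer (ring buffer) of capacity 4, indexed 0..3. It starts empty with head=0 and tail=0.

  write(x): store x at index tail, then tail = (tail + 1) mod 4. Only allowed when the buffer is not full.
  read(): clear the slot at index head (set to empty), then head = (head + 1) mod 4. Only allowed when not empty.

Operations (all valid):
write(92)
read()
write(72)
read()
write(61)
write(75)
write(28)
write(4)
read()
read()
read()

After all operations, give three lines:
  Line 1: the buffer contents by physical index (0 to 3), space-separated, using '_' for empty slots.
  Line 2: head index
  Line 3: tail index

write(92): buf=[92 _ _ _], head=0, tail=1, size=1
read(): buf=[_ _ _ _], head=1, tail=1, size=0
write(72): buf=[_ 72 _ _], head=1, tail=2, size=1
read(): buf=[_ _ _ _], head=2, tail=2, size=0
write(61): buf=[_ _ 61 _], head=2, tail=3, size=1
write(75): buf=[_ _ 61 75], head=2, tail=0, size=2
write(28): buf=[28 _ 61 75], head=2, tail=1, size=3
write(4): buf=[28 4 61 75], head=2, tail=2, size=4
read(): buf=[28 4 _ 75], head=3, tail=2, size=3
read(): buf=[28 4 _ _], head=0, tail=2, size=2
read(): buf=[_ 4 _ _], head=1, tail=2, size=1

Answer: _ 4 _ _
1
2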